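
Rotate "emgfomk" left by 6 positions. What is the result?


Input: "emgfomk", rotate left by 6
First 6 characters: "emgfom"
Remaining characters: "k"
Concatenate remaining + first: "k" + "emgfom" = "kemgfom"

kemgfom


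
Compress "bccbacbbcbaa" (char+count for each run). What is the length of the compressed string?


Input: bccbacbbcbaa
Runs:
  'b' x 1 => "b1"
  'c' x 2 => "c2"
  'b' x 1 => "b1"
  'a' x 1 => "a1"
  'c' x 1 => "c1"
  'b' x 2 => "b2"
  'c' x 1 => "c1"
  'b' x 1 => "b1"
  'a' x 2 => "a2"
Compressed: "b1c2b1a1c1b2c1b1a2"
Compressed length: 18

18


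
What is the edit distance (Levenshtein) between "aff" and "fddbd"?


Computing edit distance: "aff" -> "fddbd"
DP table:
           f    d    d    b    d
      0    1    2    3    4    5
  a   1    1    2    3    4    5
  f   2    1    2    3    4    5
  f   3    2    2    3    4    5
Edit distance = dp[3][5] = 5

5


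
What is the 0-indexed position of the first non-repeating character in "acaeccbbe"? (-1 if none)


Input: acaeccbbe
Character frequencies:
  'a': 2
  'b': 2
  'c': 3
  'e': 2
Scanning left to right for freq == 1:
  Position 0 ('a'): freq=2, skip
  Position 1 ('c'): freq=3, skip
  Position 2 ('a'): freq=2, skip
  Position 3 ('e'): freq=2, skip
  Position 4 ('c'): freq=3, skip
  Position 5 ('c'): freq=3, skip
  Position 6 ('b'): freq=2, skip
  Position 7 ('b'): freq=2, skip
  Position 8 ('e'): freq=2, skip
  No unique character found => answer = -1

-1


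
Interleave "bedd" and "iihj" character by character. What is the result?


Interleaving "bedd" and "iihj":
  Position 0: 'b' from first, 'i' from second => "bi"
  Position 1: 'e' from first, 'i' from second => "ei"
  Position 2: 'd' from first, 'h' from second => "dh"
  Position 3: 'd' from first, 'j' from second => "dj"
Result: bieidhdj

bieidhdj


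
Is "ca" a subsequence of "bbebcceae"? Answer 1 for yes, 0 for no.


Check if "ca" is a subsequence of "bbebcceae"
Greedy scan:
  Position 0 ('b'): no match needed
  Position 1 ('b'): no match needed
  Position 2 ('e'): no match needed
  Position 3 ('b'): no match needed
  Position 4 ('c'): matches sub[0] = 'c'
  Position 5 ('c'): no match needed
  Position 6 ('e'): no match needed
  Position 7 ('a'): matches sub[1] = 'a'
  Position 8 ('e'): no match needed
All 2 characters matched => is a subsequence

1


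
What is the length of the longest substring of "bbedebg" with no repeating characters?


Input: "bbedebg"
Sliding window (track last position of each char):
  Position 0 ('b'): window [0,0] length 1 -- new best
  Position 1 ('b'): repeat (last at 0), move window start to 1
  Position 1 ('b'): window [1,1] length 1
  Position 2 ('e'): window [1,2] length 2 -- new best
  Position 3 ('d'): window [1,3] length 3 -- new best
  Position 4 ('e'): repeat (last at 2), move window start to 3
  Position 4 ('e'): window [3,4] length 2
  Position 5 ('b'): window [3,5] length 3
  Position 6 ('g'): window [3,6] length 4 -- new best
Longest substring with no repeats: "debg" with length 4

4


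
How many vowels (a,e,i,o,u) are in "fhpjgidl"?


Input: fhpjgidl
Checking each character:
  'f' at position 0: consonant
  'h' at position 1: consonant
  'p' at position 2: consonant
  'j' at position 3: consonant
  'g' at position 4: consonant
  'i' at position 5: vowel (running total: 1)
  'd' at position 6: consonant
  'l' at position 7: consonant
Total vowels: 1

1


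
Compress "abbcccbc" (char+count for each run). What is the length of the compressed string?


Input: abbcccbc
Runs:
  'a' x 1 => "a1"
  'b' x 2 => "b2"
  'c' x 3 => "c3"
  'b' x 1 => "b1"
  'c' x 1 => "c1"
Compressed: "a1b2c3b1c1"
Compressed length: 10

10


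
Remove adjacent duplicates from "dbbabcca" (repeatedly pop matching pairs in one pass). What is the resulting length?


Input: dbbabcca
Stack-based adjacent duplicate removal:
  Read 'd': push. Stack: d
  Read 'b': push. Stack: db
  Read 'b': matches stack top 'b' => pop. Stack: d
  Read 'a': push. Stack: da
  Read 'b': push. Stack: dab
  Read 'c': push. Stack: dabc
  Read 'c': matches stack top 'c' => pop. Stack: dab
  Read 'a': push. Stack: daba
Final stack: "daba" (length 4)

4


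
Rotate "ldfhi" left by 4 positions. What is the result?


Input: "ldfhi", rotate left by 4
First 4 characters: "ldfh"
Remaining characters: "i"
Concatenate remaining + first: "i" + "ldfh" = "ildfh"

ildfh


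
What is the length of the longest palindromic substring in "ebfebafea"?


Input: "ebfebafea"
Checking substrings for palindromes:
  No multi-char palindromic substrings found
Longest palindromic substring: "e" with length 1

1


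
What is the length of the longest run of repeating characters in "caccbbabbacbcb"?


Input: "caccbbabbacbcb"
Scanning for longest run:
  Position 1 ('a'): new char, reset run to 1
  Position 2 ('c'): new char, reset run to 1
  Position 3 ('c'): continues run of 'c', length=2
  Position 4 ('b'): new char, reset run to 1
  Position 5 ('b'): continues run of 'b', length=2
  Position 6 ('a'): new char, reset run to 1
  Position 7 ('b'): new char, reset run to 1
  Position 8 ('b'): continues run of 'b', length=2
  Position 9 ('a'): new char, reset run to 1
  Position 10 ('c'): new char, reset run to 1
  Position 11 ('b'): new char, reset run to 1
  Position 12 ('c'): new char, reset run to 1
  Position 13 ('b'): new char, reset run to 1
Longest run: 'c' with length 2

2


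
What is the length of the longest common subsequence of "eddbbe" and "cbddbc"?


LCS of "eddbbe" and "cbddbc"
DP table:
           c    b    d    d    b    c
      0    0    0    0    0    0    0
  e   0    0    0    0    0    0    0
  d   0    0    0    1    1    1    1
  d   0    0    0    1    2    2    2
  b   0    0    1    1    2    3    3
  b   0    0    1    1    2    3    3
  e   0    0    1    1    2    3    3
LCS length = dp[6][6] = 3

3


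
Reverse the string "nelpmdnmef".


Input: nelpmdnmef
Reading characters right to left:
  Position 9: 'f'
  Position 8: 'e'
  Position 7: 'm'
  Position 6: 'n'
  Position 5: 'd'
  Position 4: 'm'
  Position 3: 'p'
  Position 2: 'l'
  Position 1: 'e'
  Position 0: 'n'
Reversed: femndmplen

femndmplen


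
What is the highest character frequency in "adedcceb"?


Input: adedcceb
Character counts:
  'a': 1
  'b': 1
  'c': 2
  'd': 2
  'e': 2
Maximum frequency: 2

2


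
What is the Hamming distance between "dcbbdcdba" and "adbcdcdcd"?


Comparing "dcbbdcdba" and "adbcdcdcd" position by position:
  Position 0: 'd' vs 'a' => differ
  Position 1: 'c' vs 'd' => differ
  Position 2: 'b' vs 'b' => same
  Position 3: 'b' vs 'c' => differ
  Position 4: 'd' vs 'd' => same
  Position 5: 'c' vs 'c' => same
  Position 6: 'd' vs 'd' => same
  Position 7: 'b' vs 'c' => differ
  Position 8: 'a' vs 'd' => differ
Total differences (Hamming distance): 5

5


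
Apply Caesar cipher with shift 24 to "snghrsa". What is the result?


Caesar cipher: shift "snghrsa" by 24
  's' (pos 18) + 24 = pos 16 = 'q'
  'n' (pos 13) + 24 = pos 11 = 'l'
  'g' (pos 6) + 24 = pos 4 = 'e'
  'h' (pos 7) + 24 = pos 5 = 'f'
  'r' (pos 17) + 24 = pos 15 = 'p'
  's' (pos 18) + 24 = pos 16 = 'q'
  'a' (pos 0) + 24 = pos 24 = 'y'
Result: qlefpqy

qlefpqy


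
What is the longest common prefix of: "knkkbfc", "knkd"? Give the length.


Words: knkkbfc, knkd
  Position 0: all 'k' => match
  Position 1: all 'n' => match
  Position 2: all 'k' => match
  Position 3: ('k', 'd') => mismatch, stop
LCP = "knk" (length 3)

3


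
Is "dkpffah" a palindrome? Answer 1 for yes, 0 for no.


Input: dkpffah
Reversed: haffpkd
  Compare pos 0 ('d') with pos 6 ('h'): MISMATCH
  Compare pos 1 ('k') with pos 5 ('a'): MISMATCH
  Compare pos 2 ('p') with pos 4 ('f'): MISMATCH
Result: not a palindrome

0


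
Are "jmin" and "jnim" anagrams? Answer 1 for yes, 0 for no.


Strings: "jmin", "jnim"
Sorted first:  ijmn
Sorted second: ijmn
Sorted forms match => anagrams

1


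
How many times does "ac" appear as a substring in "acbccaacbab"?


Searching for "ac" in "acbccaacbab"
Scanning each position:
  Position 0: "ac" => MATCH
  Position 1: "cb" => no
  Position 2: "bc" => no
  Position 3: "cc" => no
  Position 4: "ca" => no
  Position 5: "aa" => no
  Position 6: "ac" => MATCH
  Position 7: "cb" => no
  Position 8: "ba" => no
  Position 9: "ab" => no
Total occurrences: 2

2


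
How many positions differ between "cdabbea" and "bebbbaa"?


Comparing "cdabbea" and "bebbbaa" position by position:
  Position 0: 'c' vs 'b' => DIFFER
  Position 1: 'd' vs 'e' => DIFFER
  Position 2: 'a' vs 'b' => DIFFER
  Position 3: 'b' vs 'b' => same
  Position 4: 'b' vs 'b' => same
  Position 5: 'e' vs 'a' => DIFFER
  Position 6: 'a' vs 'a' => same
Positions that differ: 4

4


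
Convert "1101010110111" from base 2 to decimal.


Input: "1101010110111" in base 2
Positional expansion:
  Digit '1' (value 1) x 2^12 = 4096
  Digit '1' (value 1) x 2^11 = 2048
  Digit '0' (value 0) x 2^10 = 0
  Digit '1' (value 1) x 2^9 = 512
  Digit '0' (value 0) x 2^8 = 0
  Digit '1' (value 1) x 2^7 = 128
  Digit '0' (value 0) x 2^6 = 0
  Digit '1' (value 1) x 2^5 = 32
  Digit '1' (value 1) x 2^4 = 16
  Digit '0' (value 0) x 2^3 = 0
  Digit '1' (value 1) x 2^2 = 4
  Digit '1' (value 1) x 2^1 = 2
  Digit '1' (value 1) x 2^0 = 1
Sum = 6839

6839


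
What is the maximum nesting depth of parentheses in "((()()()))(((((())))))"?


Input: "((()()()))(((((())))))"
Tracking depth:
  Position 0 '(': depth becomes 1
  Position 1 '(': depth becomes 2
  Position 2 '(': depth becomes 3
  Position 3 ')': depth becomes 2
  Position 4 '(': depth becomes 3
  Position 5 ')': depth becomes 2
  Position 6 '(': depth becomes 3
  Position 7 ')': depth becomes 2
  Position 8 ')': depth becomes 1
  Position 9 ')': depth becomes 0
  Position 10 '(': depth becomes 1
  Position 11 '(': depth becomes 2
  Position 12 '(': depth becomes 3
  Position 13 '(': depth becomes 4
  Position 14 '(': depth becomes 5
  Position 15 '(': depth becomes 6
  Position 16 ')': depth becomes 5
  Position 17 ')': depth becomes 4
  Position 18 ')': depth becomes 3
  Position 19 ')': depth becomes 2
  Position 20 ')': depth becomes 1
  Position 21 ')': depth becomes 0
Maximum depth reached: 6

6


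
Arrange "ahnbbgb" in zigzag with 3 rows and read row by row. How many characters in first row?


Zigzag "ahnbbgb" into 3 rows:
Placing characters:
  'a' => row 0
  'h' => row 1
  'n' => row 2
  'b' => row 1
  'b' => row 0
  'g' => row 1
  'b' => row 2
Rows:
  Row 0: "ab"
  Row 1: "hbg"
  Row 2: "nb"
First row length: 2

2


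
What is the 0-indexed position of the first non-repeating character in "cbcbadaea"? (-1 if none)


Input: cbcbadaea
Character frequencies:
  'a': 3
  'b': 2
  'c': 2
  'd': 1
  'e': 1
Scanning left to right for freq == 1:
  Position 0 ('c'): freq=2, skip
  Position 1 ('b'): freq=2, skip
  Position 2 ('c'): freq=2, skip
  Position 3 ('b'): freq=2, skip
  Position 4 ('a'): freq=3, skip
  Position 5 ('d'): unique! => answer = 5

5


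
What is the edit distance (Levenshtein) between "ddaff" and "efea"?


Computing edit distance: "ddaff" -> "efea"
DP table:
           e    f    e    a
      0    1    2    3    4
  d   1    1    2    3    4
  d   2    2    2    3    4
  a   3    3    3    3    3
  f   4    4    3    4    4
  f   5    5    4    4    5
Edit distance = dp[5][4] = 5

5


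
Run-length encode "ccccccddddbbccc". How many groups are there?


Input: ccccccddddbbccc
Scanning for consecutive runs:
  Group 1: 'c' x 6 (positions 0-5)
  Group 2: 'd' x 4 (positions 6-9)
  Group 3: 'b' x 2 (positions 10-11)
  Group 4: 'c' x 3 (positions 12-14)
Total groups: 4

4


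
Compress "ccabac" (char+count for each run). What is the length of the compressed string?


Input: ccabac
Runs:
  'c' x 2 => "c2"
  'a' x 1 => "a1"
  'b' x 1 => "b1"
  'a' x 1 => "a1"
  'c' x 1 => "c1"
Compressed: "c2a1b1a1c1"
Compressed length: 10

10


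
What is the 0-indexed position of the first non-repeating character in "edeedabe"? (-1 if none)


Input: edeedabe
Character frequencies:
  'a': 1
  'b': 1
  'd': 2
  'e': 4
Scanning left to right for freq == 1:
  Position 0 ('e'): freq=4, skip
  Position 1 ('d'): freq=2, skip
  Position 2 ('e'): freq=4, skip
  Position 3 ('e'): freq=4, skip
  Position 4 ('d'): freq=2, skip
  Position 5 ('a'): unique! => answer = 5

5


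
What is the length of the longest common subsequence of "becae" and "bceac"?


LCS of "becae" and "bceac"
DP table:
           b    c    e    a    c
      0    0    0    0    0    0
  b   0    1    1    1    1    1
  e   0    1    1    2    2    2
  c   0    1    2    2    2    3
  a   0    1    2    2    3    3
  e   0    1    2    3    3    3
LCS length = dp[5][5] = 3

3


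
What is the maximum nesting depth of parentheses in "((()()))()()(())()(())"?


Input: "((()()))()()(())()(())"
Tracking depth:
  Position 0 '(': depth becomes 1
  Position 1 '(': depth becomes 2
  Position 2 '(': depth becomes 3
  Position 3 ')': depth becomes 2
  Position 4 '(': depth becomes 3
  Position 5 ')': depth becomes 2
  Position 6 ')': depth becomes 1
  Position 7 ')': depth becomes 0
  Position 8 '(': depth becomes 1
  Position 9 ')': depth becomes 0
  Position 10 '(': depth becomes 1
  Position 11 ')': depth becomes 0
  Position 12 '(': depth becomes 1
  Position 13 '(': depth becomes 2
  Position 14 ')': depth becomes 1
  Position 15 ')': depth becomes 0
  Position 16 '(': depth becomes 1
  Position 17 ')': depth becomes 0
  Position 18 '(': depth becomes 1
  Position 19 '(': depth becomes 2
  Position 20 ')': depth becomes 1
  Position 21 ')': depth becomes 0
Maximum depth reached: 3

3


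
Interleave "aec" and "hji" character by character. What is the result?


Interleaving "aec" and "hji":
  Position 0: 'a' from first, 'h' from second => "ah"
  Position 1: 'e' from first, 'j' from second => "ej"
  Position 2: 'c' from first, 'i' from second => "ci"
Result: ahejci

ahejci


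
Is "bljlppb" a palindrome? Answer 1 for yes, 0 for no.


Input: bljlppb
Reversed: bppljlb
  Compare pos 0 ('b') with pos 6 ('b'): match
  Compare pos 1 ('l') with pos 5 ('p'): MISMATCH
  Compare pos 2 ('j') with pos 4 ('p'): MISMATCH
Result: not a palindrome

0


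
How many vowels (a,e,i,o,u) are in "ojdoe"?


Input: ojdoe
Checking each character:
  'o' at position 0: vowel (running total: 1)
  'j' at position 1: consonant
  'd' at position 2: consonant
  'o' at position 3: vowel (running total: 2)
  'e' at position 4: vowel (running total: 3)
Total vowels: 3

3


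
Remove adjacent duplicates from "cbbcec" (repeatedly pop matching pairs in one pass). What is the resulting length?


Input: cbbcec
Stack-based adjacent duplicate removal:
  Read 'c': push. Stack: c
  Read 'b': push. Stack: cb
  Read 'b': matches stack top 'b' => pop. Stack: c
  Read 'c': matches stack top 'c' => pop. Stack: (empty)
  Read 'e': push. Stack: e
  Read 'c': push. Stack: ec
Final stack: "ec" (length 2)

2


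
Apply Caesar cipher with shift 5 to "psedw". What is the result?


Caesar cipher: shift "psedw" by 5
  'p' (pos 15) + 5 = pos 20 = 'u'
  's' (pos 18) + 5 = pos 23 = 'x'
  'e' (pos 4) + 5 = pos 9 = 'j'
  'd' (pos 3) + 5 = pos 8 = 'i'
  'w' (pos 22) + 5 = pos 1 = 'b'
Result: uxjib

uxjib


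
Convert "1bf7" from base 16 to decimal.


Input: "1bf7" in base 16
Positional expansion:
  Digit '1' (value 1) x 16^3 = 4096
  Digit 'b' (value 11) x 16^2 = 2816
  Digit 'f' (value 15) x 16^1 = 240
  Digit '7' (value 7) x 16^0 = 7
Sum = 7159

7159


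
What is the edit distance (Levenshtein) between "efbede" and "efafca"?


Computing edit distance: "efbede" -> "efafca"
DP table:
           e    f    a    f    c    a
      0    1    2    3    4    5    6
  e   1    0    1    2    3    4    5
  f   2    1    0    1    2    3    4
  b   3    2    1    1    2    3    4
  e   4    3    2    2    2    3    4
  d   5    4    3    3    3    3    4
  e   6    5    4    4    4    4    4
Edit distance = dp[6][6] = 4

4


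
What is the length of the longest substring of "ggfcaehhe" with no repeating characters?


Input: "ggfcaehhe"
Sliding window (track last position of each char):
  Position 0 ('g'): window [0,0] length 1 -- new best
  Position 1 ('g'): repeat (last at 0), move window start to 1
  Position 1 ('g'): window [1,1] length 1
  Position 2 ('f'): window [1,2] length 2 -- new best
  Position 3 ('c'): window [1,3] length 3 -- new best
  Position 4 ('a'): window [1,4] length 4 -- new best
  Position 5 ('e'): window [1,5] length 5 -- new best
  Position 6 ('h'): window [1,6] length 6 -- new best
  Position 7 ('h'): repeat (last at 6), move window start to 7
  Position 7 ('h'): window [7,7] length 1
  Position 8 ('e'): window [7,8] length 2
Longest substring with no repeats: "gfcaeh" with length 6

6


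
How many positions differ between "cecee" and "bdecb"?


Comparing "cecee" and "bdecb" position by position:
  Position 0: 'c' vs 'b' => DIFFER
  Position 1: 'e' vs 'd' => DIFFER
  Position 2: 'c' vs 'e' => DIFFER
  Position 3: 'e' vs 'c' => DIFFER
  Position 4: 'e' vs 'b' => DIFFER
Positions that differ: 5

5


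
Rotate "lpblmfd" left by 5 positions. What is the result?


Input: "lpblmfd", rotate left by 5
First 5 characters: "lpblm"
Remaining characters: "fd"
Concatenate remaining + first: "fd" + "lpblm" = "fdlpblm"

fdlpblm


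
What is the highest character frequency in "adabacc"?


Input: adabacc
Character counts:
  'a': 3
  'b': 1
  'c': 2
  'd': 1
Maximum frequency: 3

3


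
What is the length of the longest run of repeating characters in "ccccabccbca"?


Input: "ccccabccbca"
Scanning for longest run:
  Position 1 ('c'): continues run of 'c', length=2
  Position 2 ('c'): continues run of 'c', length=3
  Position 3 ('c'): continues run of 'c', length=4
  Position 4 ('a'): new char, reset run to 1
  Position 5 ('b'): new char, reset run to 1
  Position 6 ('c'): new char, reset run to 1
  Position 7 ('c'): continues run of 'c', length=2
  Position 8 ('b'): new char, reset run to 1
  Position 9 ('c'): new char, reset run to 1
  Position 10 ('a'): new char, reset run to 1
Longest run: 'c' with length 4

4


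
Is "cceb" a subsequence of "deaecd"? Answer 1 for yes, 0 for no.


Check if "cceb" is a subsequence of "deaecd"
Greedy scan:
  Position 0 ('d'): no match needed
  Position 1 ('e'): no match needed
  Position 2 ('a'): no match needed
  Position 3 ('e'): no match needed
  Position 4 ('c'): matches sub[0] = 'c'
  Position 5 ('d'): no match needed
Only matched 1/4 characters => not a subsequence

0


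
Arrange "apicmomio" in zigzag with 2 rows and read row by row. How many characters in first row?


Zigzag "apicmomio" into 2 rows:
Placing characters:
  'a' => row 0
  'p' => row 1
  'i' => row 0
  'c' => row 1
  'm' => row 0
  'o' => row 1
  'm' => row 0
  'i' => row 1
  'o' => row 0
Rows:
  Row 0: "aimmo"
  Row 1: "pcoi"
First row length: 5

5


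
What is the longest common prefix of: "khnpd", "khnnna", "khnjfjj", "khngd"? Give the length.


Words: khnpd, khnnna, khnjfjj, khngd
  Position 0: all 'k' => match
  Position 1: all 'h' => match
  Position 2: all 'n' => match
  Position 3: ('p', 'n', 'j', 'g') => mismatch, stop
LCP = "khn" (length 3)

3


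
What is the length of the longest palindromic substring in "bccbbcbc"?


Input: "bccbbcbc"
Checking substrings for palindromes:
  [0:4] "bccb" (len 4) => palindrome
  [2:6] "cbbc" (len 4) => palindrome
  [4:7] "bcb" (len 3) => palindrome
  [5:8] "cbc" (len 3) => palindrome
  [1:3] "cc" (len 2) => palindrome
  [3:5] "bb" (len 2) => palindrome
Longest palindromic substring: "bccb" with length 4

4


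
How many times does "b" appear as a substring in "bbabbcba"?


Searching for "b" in "bbabbcba"
Scanning each position:
  Position 0: "b" => MATCH
  Position 1: "b" => MATCH
  Position 2: "a" => no
  Position 3: "b" => MATCH
  Position 4: "b" => MATCH
  Position 5: "c" => no
  Position 6: "b" => MATCH
  Position 7: "a" => no
Total occurrences: 5

5


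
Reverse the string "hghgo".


Input: hghgo
Reading characters right to left:
  Position 4: 'o'
  Position 3: 'g'
  Position 2: 'h'
  Position 1: 'g'
  Position 0: 'h'
Reversed: oghgh

oghgh


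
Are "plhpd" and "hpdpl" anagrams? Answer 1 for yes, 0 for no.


Strings: "plhpd", "hpdpl"
Sorted first:  dhlpp
Sorted second: dhlpp
Sorted forms match => anagrams

1


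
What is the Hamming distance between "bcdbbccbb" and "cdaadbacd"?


Comparing "bcdbbccbb" and "cdaadbacd" position by position:
  Position 0: 'b' vs 'c' => differ
  Position 1: 'c' vs 'd' => differ
  Position 2: 'd' vs 'a' => differ
  Position 3: 'b' vs 'a' => differ
  Position 4: 'b' vs 'd' => differ
  Position 5: 'c' vs 'b' => differ
  Position 6: 'c' vs 'a' => differ
  Position 7: 'b' vs 'c' => differ
  Position 8: 'b' vs 'd' => differ
Total differences (Hamming distance): 9

9


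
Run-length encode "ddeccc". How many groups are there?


Input: ddeccc
Scanning for consecutive runs:
  Group 1: 'd' x 2 (positions 0-1)
  Group 2: 'e' x 1 (positions 2-2)
  Group 3: 'c' x 3 (positions 3-5)
Total groups: 3

3


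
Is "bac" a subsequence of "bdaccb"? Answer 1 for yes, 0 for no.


Check if "bac" is a subsequence of "bdaccb"
Greedy scan:
  Position 0 ('b'): matches sub[0] = 'b'
  Position 1 ('d'): no match needed
  Position 2 ('a'): matches sub[1] = 'a'
  Position 3 ('c'): matches sub[2] = 'c'
  Position 4 ('c'): no match needed
  Position 5 ('b'): no match needed
All 3 characters matched => is a subsequence

1


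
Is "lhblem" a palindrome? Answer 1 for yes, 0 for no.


Input: lhblem
Reversed: melbhl
  Compare pos 0 ('l') with pos 5 ('m'): MISMATCH
  Compare pos 1 ('h') with pos 4 ('e'): MISMATCH
  Compare pos 2 ('b') with pos 3 ('l'): MISMATCH
Result: not a palindrome

0


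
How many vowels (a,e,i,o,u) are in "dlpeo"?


Input: dlpeo
Checking each character:
  'd' at position 0: consonant
  'l' at position 1: consonant
  'p' at position 2: consonant
  'e' at position 3: vowel (running total: 1)
  'o' at position 4: vowel (running total: 2)
Total vowels: 2

2


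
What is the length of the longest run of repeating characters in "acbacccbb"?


Input: "acbacccbb"
Scanning for longest run:
  Position 1 ('c'): new char, reset run to 1
  Position 2 ('b'): new char, reset run to 1
  Position 3 ('a'): new char, reset run to 1
  Position 4 ('c'): new char, reset run to 1
  Position 5 ('c'): continues run of 'c', length=2
  Position 6 ('c'): continues run of 'c', length=3
  Position 7 ('b'): new char, reset run to 1
  Position 8 ('b'): continues run of 'b', length=2
Longest run: 'c' with length 3

3


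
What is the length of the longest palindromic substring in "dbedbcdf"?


Input: "dbedbcdf"
Checking substrings for palindromes:
  No multi-char palindromic substrings found
Longest palindromic substring: "d" with length 1

1


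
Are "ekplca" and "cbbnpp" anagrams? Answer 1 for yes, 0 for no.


Strings: "ekplca", "cbbnpp"
Sorted first:  aceklp
Sorted second: bbcnpp
Differ at position 0: 'a' vs 'b' => not anagrams

0


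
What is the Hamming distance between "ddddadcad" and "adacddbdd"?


Comparing "ddddadcad" and "adacddbdd" position by position:
  Position 0: 'd' vs 'a' => differ
  Position 1: 'd' vs 'd' => same
  Position 2: 'd' vs 'a' => differ
  Position 3: 'd' vs 'c' => differ
  Position 4: 'a' vs 'd' => differ
  Position 5: 'd' vs 'd' => same
  Position 6: 'c' vs 'b' => differ
  Position 7: 'a' vs 'd' => differ
  Position 8: 'd' vs 'd' => same
Total differences (Hamming distance): 6

6


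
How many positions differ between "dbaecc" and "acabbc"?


Comparing "dbaecc" and "acabbc" position by position:
  Position 0: 'd' vs 'a' => DIFFER
  Position 1: 'b' vs 'c' => DIFFER
  Position 2: 'a' vs 'a' => same
  Position 3: 'e' vs 'b' => DIFFER
  Position 4: 'c' vs 'b' => DIFFER
  Position 5: 'c' vs 'c' => same
Positions that differ: 4

4


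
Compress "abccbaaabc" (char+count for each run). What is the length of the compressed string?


Input: abccbaaabc
Runs:
  'a' x 1 => "a1"
  'b' x 1 => "b1"
  'c' x 2 => "c2"
  'b' x 1 => "b1"
  'a' x 3 => "a3"
  'b' x 1 => "b1"
  'c' x 1 => "c1"
Compressed: "a1b1c2b1a3b1c1"
Compressed length: 14

14


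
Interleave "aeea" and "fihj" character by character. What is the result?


Interleaving "aeea" and "fihj":
  Position 0: 'a' from first, 'f' from second => "af"
  Position 1: 'e' from first, 'i' from second => "ei"
  Position 2: 'e' from first, 'h' from second => "eh"
  Position 3: 'a' from first, 'j' from second => "aj"
Result: afeiehaj

afeiehaj


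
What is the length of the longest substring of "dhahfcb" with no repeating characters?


Input: "dhahfcb"
Sliding window (track last position of each char):
  Position 0 ('d'): window [0,0] length 1 -- new best
  Position 1 ('h'): window [0,1] length 2 -- new best
  Position 2 ('a'): window [0,2] length 3 -- new best
  Position 3 ('h'): repeat (last at 1), move window start to 2
  Position 3 ('h'): window [2,3] length 2
  Position 4 ('f'): window [2,4] length 3
  Position 5 ('c'): window [2,5] length 4 -- new best
  Position 6 ('b'): window [2,6] length 5 -- new best
Longest substring with no repeats: "ahfcb" with length 5

5


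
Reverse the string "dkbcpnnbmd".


Input: dkbcpnnbmd
Reading characters right to left:
  Position 9: 'd'
  Position 8: 'm'
  Position 7: 'b'
  Position 6: 'n'
  Position 5: 'n'
  Position 4: 'p'
  Position 3: 'c'
  Position 2: 'b'
  Position 1: 'k'
  Position 0: 'd'
Reversed: dmbnnpcbkd

dmbnnpcbkd


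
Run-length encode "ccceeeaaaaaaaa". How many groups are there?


Input: ccceeeaaaaaaaa
Scanning for consecutive runs:
  Group 1: 'c' x 3 (positions 0-2)
  Group 2: 'e' x 3 (positions 3-5)
  Group 3: 'a' x 8 (positions 6-13)
Total groups: 3

3


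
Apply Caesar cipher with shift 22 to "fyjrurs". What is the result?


Caesar cipher: shift "fyjrurs" by 22
  'f' (pos 5) + 22 = pos 1 = 'b'
  'y' (pos 24) + 22 = pos 20 = 'u'
  'j' (pos 9) + 22 = pos 5 = 'f'
  'r' (pos 17) + 22 = pos 13 = 'n'
  'u' (pos 20) + 22 = pos 16 = 'q'
  'r' (pos 17) + 22 = pos 13 = 'n'
  's' (pos 18) + 22 = pos 14 = 'o'
Result: bufnqno

bufnqno


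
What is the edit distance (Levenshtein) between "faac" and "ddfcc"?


Computing edit distance: "faac" -> "ddfcc"
DP table:
           d    d    f    c    c
      0    1    2    3    4    5
  f   1    1    2    2    3    4
  a   2    2    2    3    3    4
  a   3    3    3    3    4    4
  c   4    4    4    4    3    4
Edit distance = dp[4][5] = 4

4


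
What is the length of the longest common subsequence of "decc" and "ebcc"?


LCS of "decc" and "ebcc"
DP table:
           e    b    c    c
      0    0    0    0    0
  d   0    0    0    0    0
  e   0    1    1    1    1
  c   0    1    1    2    2
  c   0    1    1    2    3
LCS length = dp[4][4] = 3

3


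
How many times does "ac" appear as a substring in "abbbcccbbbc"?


Searching for "ac" in "abbbcccbbbc"
Scanning each position:
  Position 0: "ab" => no
  Position 1: "bb" => no
  Position 2: "bb" => no
  Position 3: "bc" => no
  Position 4: "cc" => no
  Position 5: "cc" => no
  Position 6: "cb" => no
  Position 7: "bb" => no
  Position 8: "bb" => no
  Position 9: "bc" => no
Total occurrences: 0

0


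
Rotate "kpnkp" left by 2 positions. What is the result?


Input: "kpnkp", rotate left by 2
First 2 characters: "kp"
Remaining characters: "nkp"
Concatenate remaining + first: "nkp" + "kp" = "nkpkp"

nkpkp


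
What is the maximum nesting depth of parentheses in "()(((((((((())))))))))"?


Input: "()(((((((((())))))))))"
Tracking depth:
  Position 0 '(': depth becomes 1
  Position 1 ')': depth becomes 0
  Position 2 '(': depth becomes 1
  Position 3 '(': depth becomes 2
  Position 4 '(': depth becomes 3
  Position 5 '(': depth becomes 4
  Position 6 '(': depth becomes 5
  Position 7 '(': depth becomes 6
  Position 8 '(': depth becomes 7
  Position 9 '(': depth becomes 8
  Position 10 '(': depth becomes 9
  Position 11 '(': depth becomes 10
  Position 12 ')': depth becomes 9
  Position 13 ')': depth becomes 8
  Position 14 ')': depth becomes 7
  Position 15 ')': depth becomes 6
  Position 16 ')': depth becomes 5
  Position 17 ')': depth becomes 4
  Position 18 ')': depth becomes 3
  Position 19 ')': depth becomes 2
  Position 20 ')': depth becomes 1
  Position 21 ')': depth becomes 0
Maximum depth reached: 10

10


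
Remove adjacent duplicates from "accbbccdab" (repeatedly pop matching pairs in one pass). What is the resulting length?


Input: accbbccdab
Stack-based adjacent duplicate removal:
  Read 'a': push. Stack: a
  Read 'c': push. Stack: ac
  Read 'c': matches stack top 'c' => pop. Stack: a
  Read 'b': push. Stack: ab
  Read 'b': matches stack top 'b' => pop. Stack: a
  Read 'c': push. Stack: ac
  Read 'c': matches stack top 'c' => pop. Stack: a
  Read 'd': push. Stack: ad
  Read 'a': push. Stack: ada
  Read 'b': push. Stack: adab
Final stack: "adab" (length 4)

4


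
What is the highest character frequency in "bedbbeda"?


Input: bedbbeda
Character counts:
  'a': 1
  'b': 3
  'd': 2
  'e': 2
Maximum frequency: 3

3


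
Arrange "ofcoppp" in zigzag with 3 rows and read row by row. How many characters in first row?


Zigzag "ofcoppp" into 3 rows:
Placing characters:
  'o' => row 0
  'f' => row 1
  'c' => row 2
  'o' => row 1
  'p' => row 0
  'p' => row 1
  'p' => row 2
Rows:
  Row 0: "op"
  Row 1: "fop"
  Row 2: "cp"
First row length: 2

2


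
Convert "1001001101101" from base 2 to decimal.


Input: "1001001101101" in base 2
Positional expansion:
  Digit '1' (value 1) x 2^12 = 4096
  Digit '0' (value 0) x 2^11 = 0
  Digit '0' (value 0) x 2^10 = 0
  Digit '1' (value 1) x 2^9 = 512
  Digit '0' (value 0) x 2^8 = 0
  Digit '0' (value 0) x 2^7 = 0
  Digit '1' (value 1) x 2^6 = 64
  Digit '1' (value 1) x 2^5 = 32
  Digit '0' (value 0) x 2^4 = 0
  Digit '1' (value 1) x 2^3 = 8
  Digit '1' (value 1) x 2^2 = 4
  Digit '0' (value 0) x 2^1 = 0
  Digit '1' (value 1) x 2^0 = 1
Sum = 4717

4717


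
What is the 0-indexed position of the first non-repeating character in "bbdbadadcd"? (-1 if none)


Input: bbdbadadcd
Character frequencies:
  'a': 2
  'b': 3
  'c': 1
  'd': 4
Scanning left to right for freq == 1:
  Position 0 ('b'): freq=3, skip
  Position 1 ('b'): freq=3, skip
  Position 2 ('d'): freq=4, skip
  Position 3 ('b'): freq=3, skip
  Position 4 ('a'): freq=2, skip
  Position 5 ('d'): freq=4, skip
  Position 6 ('a'): freq=2, skip
  Position 7 ('d'): freq=4, skip
  Position 8 ('c'): unique! => answer = 8

8


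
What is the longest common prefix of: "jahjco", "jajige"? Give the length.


Words: jahjco, jajige
  Position 0: all 'j' => match
  Position 1: all 'a' => match
  Position 2: ('h', 'j') => mismatch, stop
LCP = "ja" (length 2)

2


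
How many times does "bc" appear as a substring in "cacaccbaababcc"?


Searching for "bc" in "cacaccbaababcc"
Scanning each position:
  Position 0: "ca" => no
  Position 1: "ac" => no
  Position 2: "ca" => no
  Position 3: "ac" => no
  Position 4: "cc" => no
  Position 5: "cb" => no
  Position 6: "ba" => no
  Position 7: "aa" => no
  Position 8: "ab" => no
  Position 9: "ba" => no
  Position 10: "ab" => no
  Position 11: "bc" => MATCH
  Position 12: "cc" => no
Total occurrences: 1

1


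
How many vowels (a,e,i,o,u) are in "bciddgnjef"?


Input: bciddgnjef
Checking each character:
  'b' at position 0: consonant
  'c' at position 1: consonant
  'i' at position 2: vowel (running total: 1)
  'd' at position 3: consonant
  'd' at position 4: consonant
  'g' at position 5: consonant
  'n' at position 6: consonant
  'j' at position 7: consonant
  'e' at position 8: vowel (running total: 2)
  'f' at position 9: consonant
Total vowels: 2

2


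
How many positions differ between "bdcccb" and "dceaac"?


Comparing "bdcccb" and "dceaac" position by position:
  Position 0: 'b' vs 'd' => DIFFER
  Position 1: 'd' vs 'c' => DIFFER
  Position 2: 'c' vs 'e' => DIFFER
  Position 3: 'c' vs 'a' => DIFFER
  Position 4: 'c' vs 'a' => DIFFER
  Position 5: 'b' vs 'c' => DIFFER
Positions that differ: 6

6


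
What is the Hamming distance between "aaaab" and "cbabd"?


Comparing "aaaab" and "cbabd" position by position:
  Position 0: 'a' vs 'c' => differ
  Position 1: 'a' vs 'b' => differ
  Position 2: 'a' vs 'a' => same
  Position 3: 'a' vs 'b' => differ
  Position 4: 'b' vs 'd' => differ
Total differences (Hamming distance): 4

4


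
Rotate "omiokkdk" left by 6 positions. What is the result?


Input: "omiokkdk", rotate left by 6
First 6 characters: "omiokk"
Remaining characters: "dk"
Concatenate remaining + first: "dk" + "omiokk" = "dkomiokk"

dkomiokk


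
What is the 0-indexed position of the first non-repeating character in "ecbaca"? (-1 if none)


Input: ecbaca
Character frequencies:
  'a': 2
  'b': 1
  'c': 2
  'e': 1
Scanning left to right for freq == 1:
  Position 0 ('e'): unique! => answer = 0

0


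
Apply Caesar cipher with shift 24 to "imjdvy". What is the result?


Caesar cipher: shift "imjdvy" by 24
  'i' (pos 8) + 24 = pos 6 = 'g'
  'm' (pos 12) + 24 = pos 10 = 'k'
  'j' (pos 9) + 24 = pos 7 = 'h'
  'd' (pos 3) + 24 = pos 1 = 'b'
  'v' (pos 21) + 24 = pos 19 = 't'
  'y' (pos 24) + 24 = pos 22 = 'w'
Result: gkhbtw

gkhbtw


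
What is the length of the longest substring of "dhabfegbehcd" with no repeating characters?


Input: "dhabfegbehcd"
Sliding window (track last position of each char):
  Position 0 ('d'): window [0,0] length 1 -- new best
  Position 1 ('h'): window [0,1] length 2 -- new best
  Position 2 ('a'): window [0,2] length 3 -- new best
  Position 3 ('b'): window [0,3] length 4 -- new best
  Position 4 ('f'): window [0,4] length 5 -- new best
  Position 5 ('e'): window [0,5] length 6 -- new best
  Position 6 ('g'): window [0,6] length 7 -- new best
  Position 7 ('b'): repeat (last at 3), move window start to 4
  Position 7 ('b'): window [4,7] length 4
  Position 8 ('e'): repeat (last at 5), move window start to 6
  Position 8 ('e'): window [6,8] length 3
  Position 9 ('h'): window [6,9] length 4
  Position 10 ('c'): window [6,10] length 5
  Position 11 ('d'): window [6,11] length 6
Longest substring with no repeats: "dhabfeg" with length 7

7


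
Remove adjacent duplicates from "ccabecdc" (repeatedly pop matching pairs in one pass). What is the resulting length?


Input: ccabecdc
Stack-based adjacent duplicate removal:
  Read 'c': push. Stack: c
  Read 'c': matches stack top 'c' => pop. Stack: (empty)
  Read 'a': push. Stack: a
  Read 'b': push. Stack: ab
  Read 'e': push. Stack: abe
  Read 'c': push. Stack: abec
  Read 'd': push. Stack: abecd
  Read 'c': push. Stack: abecdc
Final stack: "abecdc" (length 6)

6


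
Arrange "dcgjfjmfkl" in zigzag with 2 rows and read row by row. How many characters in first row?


Zigzag "dcgjfjmfkl" into 2 rows:
Placing characters:
  'd' => row 0
  'c' => row 1
  'g' => row 0
  'j' => row 1
  'f' => row 0
  'j' => row 1
  'm' => row 0
  'f' => row 1
  'k' => row 0
  'l' => row 1
Rows:
  Row 0: "dgfmk"
  Row 1: "cjjfl"
First row length: 5

5


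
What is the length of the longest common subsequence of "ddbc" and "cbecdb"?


LCS of "ddbc" and "cbecdb"
DP table:
           c    b    e    c    d    b
      0    0    0    0    0    0    0
  d   0    0    0    0    0    1    1
  d   0    0    0    0    0    1    1
  b   0    0    1    1    1    1    2
  c   0    1    1    1    2    2    2
LCS length = dp[4][6] = 2

2


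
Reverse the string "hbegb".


Input: hbegb
Reading characters right to left:
  Position 4: 'b'
  Position 3: 'g'
  Position 2: 'e'
  Position 1: 'b'
  Position 0: 'h'
Reversed: bgebh

bgebh


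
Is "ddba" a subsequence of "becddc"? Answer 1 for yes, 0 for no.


Check if "ddba" is a subsequence of "becddc"
Greedy scan:
  Position 0 ('b'): no match needed
  Position 1 ('e'): no match needed
  Position 2 ('c'): no match needed
  Position 3 ('d'): matches sub[0] = 'd'
  Position 4 ('d'): matches sub[1] = 'd'
  Position 5 ('c'): no match needed
Only matched 2/4 characters => not a subsequence

0


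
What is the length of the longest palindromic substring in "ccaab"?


Input: "ccaab"
Checking substrings for palindromes:
  [0:2] "cc" (len 2) => palindrome
  [2:4] "aa" (len 2) => palindrome
Longest palindromic substring: "cc" with length 2

2


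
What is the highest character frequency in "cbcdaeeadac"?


Input: cbcdaeeadac
Character counts:
  'a': 3
  'b': 1
  'c': 3
  'd': 2
  'e': 2
Maximum frequency: 3

3


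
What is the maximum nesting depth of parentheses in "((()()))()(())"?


Input: "((()()))()(())"
Tracking depth:
  Position 0 '(': depth becomes 1
  Position 1 '(': depth becomes 2
  Position 2 '(': depth becomes 3
  Position 3 ')': depth becomes 2
  Position 4 '(': depth becomes 3
  Position 5 ')': depth becomes 2
  Position 6 ')': depth becomes 1
  Position 7 ')': depth becomes 0
  Position 8 '(': depth becomes 1
  Position 9 ')': depth becomes 0
  Position 10 '(': depth becomes 1
  Position 11 '(': depth becomes 2
  Position 12 ')': depth becomes 1
  Position 13 ')': depth becomes 0
Maximum depth reached: 3

3


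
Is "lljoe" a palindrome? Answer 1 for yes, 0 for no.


Input: lljoe
Reversed: eojll
  Compare pos 0 ('l') with pos 4 ('e'): MISMATCH
  Compare pos 1 ('l') with pos 3 ('o'): MISMATCH
Result: not a palindrome

0


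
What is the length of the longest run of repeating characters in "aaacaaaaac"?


Input: "aaacaaaaac"
Scanning for longest run:
  Position 1 ('a'): continues run of 'a', length=2
  Position 2 ('a'): continues run of 'a', length=3
  Position 3 ('c'): new char, reset run to 1
  Position 4 ('a'): new char, reset run to 1
  Position 5 ('a'): continues run of 'a', length=2
  Position 6 ('a'): continues run of 'a', length=3
  Position 7 ('a'): continues run of 'a', length=4
  Position 8 ('a'): continues run of 'a', length=5
  Position 9 ('c'): new char, reset run to 1
Longest run: 'a' with length 5

5


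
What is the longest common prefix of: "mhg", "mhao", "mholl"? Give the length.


Words: mhg, mhao, mholl
  Position 0: all 'm' => match
  Position 1: all 'h' => match
  Position 2: ('g', 'a', 'o') => mismatch, stop
LCP = "mh" (length 2)

2


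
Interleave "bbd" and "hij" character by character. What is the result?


Interleaving "bbd" and "hij":
  Position 0: 'b' from first, 'h' from second => "bh"
  Position 1: 'b' from first, 'i' from second => "bi"
  Position 2: 'd' from first, 'j' from second => "dj"
Result: bhbidj

bhbidj


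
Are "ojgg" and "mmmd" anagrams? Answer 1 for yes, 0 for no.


Strings: "ojgg", "mmmd"
Sorted first:  ggjo
Sorted second: dmmm
Differ at position 0: 'g' vs 'd' => not anagrams

0


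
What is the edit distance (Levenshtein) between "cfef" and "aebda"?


Computing edit distance: "cfef" -> "aebda"
DP table:
           a    e    b    d    a
      0    1    2    3    4    5
  c   1    1    2    3    4    5
  f   2    2    2    3    4    5
  e   3    3    2    3    4    5
  f   4    4    3    3    4    5
Edit distance = dp[4][5] = 5

5


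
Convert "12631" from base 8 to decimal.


Input: "12631" in base 8
Positional expansion:
  Digit '1' (value 1) x 8^4 = 4096
  Digit '2' (value 2) x 8^3 = 1024
  Digit '6' (value 6) x 8^2 = 384
  Digit '3' (value 3) x 8^1 = 24
  Digit '1' (value 1) x 8^0 = 1
Sum = 5529

5529


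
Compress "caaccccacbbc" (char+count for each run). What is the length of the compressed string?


Input: caaccccacbbc
Runs:
  'c' x 1 => "c1"
  'a' x 2 => "a2"
  'c' x 4 => "c4"
  'a' x 1 => "a1"
  'c' x 1 => "c1"
  'b' x 2 => "b2"
  'c' x 1 => "c1"
Compressed: "c1a2c4a1c1b2c1"
Compressed length: 14

14


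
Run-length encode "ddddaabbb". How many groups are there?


Input: ddddaabbb
Scanning for consecutive runs:
  Group 1: 'd' x 4 (positions 0-3)
  Group 2: 'a' x 2 (positions 4-5)
  Group 3: 'b' x 3 (positions 6-8)
Total groups: 3

3


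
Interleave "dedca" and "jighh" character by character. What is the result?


Interleaving "dedca" and "jighh":
  Position 0: 'd' from first, 'j' from second => "dj"
  Position 1: 'e' from first, 'i' from second => "ei"
  Position 2: 'd' from first, 'g' from second => "dg"
  Position 3: 'c' from first, 'h' from second => "ch"
  Position 4: 'a' from first, 'h' from second => "ah"
Result: djeidgchah

djeidgchah
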